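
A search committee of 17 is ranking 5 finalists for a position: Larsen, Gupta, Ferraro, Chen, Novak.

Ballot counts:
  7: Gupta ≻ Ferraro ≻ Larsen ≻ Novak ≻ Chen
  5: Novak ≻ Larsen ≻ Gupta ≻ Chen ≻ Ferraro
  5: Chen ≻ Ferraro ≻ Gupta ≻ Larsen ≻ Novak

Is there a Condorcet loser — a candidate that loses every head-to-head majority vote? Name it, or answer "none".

none

Head-to-head results (17 committee members):
Larsen vs Gupta: Larsen preferred on 5 ballots; Gupta wins 12–5.
Larsen vs Ferraro: 5 to 12, Ferraro.
Larsen vs Chen: Larsen preferred on 7+5 = 12 ballots; Larsen wins 12–5.
Larsen vs Novak: Larsen preferred on 7+5 = 12 ballots; Larsen wins 12–5.
Gupta–Ferraro: Gupta 12–5.
Gupta–Chen: Gupta 12–5.
Gupta vs Novak: Gupta, 12–5.
Ferraro vs Chen: Ferraro is ranked higher on 7 ballots, Chen on 10. Chen wins 10–7.
Ferraro vs Novak: Ferraro preferred on 7+5 = 12 ballots; Ferraro wins 12–5.
Chen vs Novak: Chen preferred on 5 ballots; Novak wins 12–5.
No candidate is winless: Larsen beats Chen; Gupta beats Larsen; Ferraro beats Larsen; Chen beats Ferraro; Novak beats Chen. There is no Condorcet loser.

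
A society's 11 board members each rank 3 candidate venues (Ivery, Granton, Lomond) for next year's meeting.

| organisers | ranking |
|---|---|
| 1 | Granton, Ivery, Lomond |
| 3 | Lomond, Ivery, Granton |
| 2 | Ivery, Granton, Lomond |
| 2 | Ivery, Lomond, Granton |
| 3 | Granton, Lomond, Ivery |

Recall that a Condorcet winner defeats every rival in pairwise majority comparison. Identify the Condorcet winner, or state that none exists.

none

Check each pair by majority over 11 ballots:
Ivery vs Granton: Ivery wins 7–4.
Ivery vs Lomond: Lomond wins 6–5.
Granton–Lomond: Granton 6–5.
Each city drops at least one matchup (Ivery loses to Lomond; Granton loses to Ivery; Lomond loses to Granton); the cycle Ivery beats Granton beats Lomond beats Ivery rules out a Condorcet winner.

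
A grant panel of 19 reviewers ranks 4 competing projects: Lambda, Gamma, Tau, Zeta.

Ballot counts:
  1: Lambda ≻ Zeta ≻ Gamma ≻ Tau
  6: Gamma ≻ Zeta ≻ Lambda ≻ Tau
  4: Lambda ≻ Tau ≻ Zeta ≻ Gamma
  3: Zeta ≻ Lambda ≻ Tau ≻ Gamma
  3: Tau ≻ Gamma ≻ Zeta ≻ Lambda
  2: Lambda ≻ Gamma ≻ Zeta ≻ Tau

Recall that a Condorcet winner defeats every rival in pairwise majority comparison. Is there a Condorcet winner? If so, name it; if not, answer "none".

none

Pairwise majorities:
Lambda vs Gamma: Lambda wins 10–9.
Lambda vs Tau: 16 to 3, Lambda.
Lambda vs Zeta: Lambda preferred on 1+4+2 = 7 ballots; Zeta wins 12–7.
Gamma vs Tau: Tau wins 10–9.
Gamma vs Zeta: Gamma is ranked higher on 6+3+2 = 11 ballots, Zeta on 8. Gamma wins 11–8.
Tau vs Zeta: Zeta, 12–7.
Each project drops at least one matchup (Lambda loses to Zeta; Gamma loses to Lambda; Tau loses to Lambda; Zeta loses to Gamma); the cycle Lambda > Gamma > Zeta > Lambda rules out a Condorcet winner.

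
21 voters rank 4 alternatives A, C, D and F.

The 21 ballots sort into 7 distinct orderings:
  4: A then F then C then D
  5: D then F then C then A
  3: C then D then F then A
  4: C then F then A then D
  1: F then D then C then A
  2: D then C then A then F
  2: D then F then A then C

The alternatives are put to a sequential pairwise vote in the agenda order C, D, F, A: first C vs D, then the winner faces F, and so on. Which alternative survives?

F

Round 1: C vs D — 11–10, C advances.
Round 2: C vs F — 9–12, F advances.
Round 3: F vs A — 15–6, F advances.
F survives the agenda.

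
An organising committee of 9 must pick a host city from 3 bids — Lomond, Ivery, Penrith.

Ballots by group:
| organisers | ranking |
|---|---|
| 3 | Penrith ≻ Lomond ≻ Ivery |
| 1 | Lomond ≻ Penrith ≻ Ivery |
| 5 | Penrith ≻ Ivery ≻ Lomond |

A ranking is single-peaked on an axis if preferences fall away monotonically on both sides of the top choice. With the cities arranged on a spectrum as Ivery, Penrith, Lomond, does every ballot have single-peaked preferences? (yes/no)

yes

Axis positions: Ivery=1, Penrith=2, Lomond=3.
Group 1 (peak Penrith at position 2): ranking walks positions 2-3-1, expanding outward from the peak — single-peaked.
Group 2 (peak Lomond at position 3): ranking walks positions 3-2-1, expanding outward from the peak — single-peaked.
Group 3 (peak Penrith at position 2): ranking walks positions 2-1-3, expanding outward from the peak — single-peaked.
Every ranking is single-peaked on this axis.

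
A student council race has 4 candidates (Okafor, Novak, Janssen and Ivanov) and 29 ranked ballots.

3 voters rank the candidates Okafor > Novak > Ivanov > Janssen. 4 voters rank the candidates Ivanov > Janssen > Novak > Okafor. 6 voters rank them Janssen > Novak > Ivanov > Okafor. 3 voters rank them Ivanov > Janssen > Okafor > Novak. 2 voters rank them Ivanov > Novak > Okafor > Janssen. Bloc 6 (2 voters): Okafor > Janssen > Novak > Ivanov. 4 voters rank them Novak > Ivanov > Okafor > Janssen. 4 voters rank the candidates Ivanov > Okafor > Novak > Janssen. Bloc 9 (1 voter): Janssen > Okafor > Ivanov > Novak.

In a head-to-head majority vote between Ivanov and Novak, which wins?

Ballots ranking Ivanov above Novak: 4 + 3 + 2 + 4 + 1 = 14.
Ballots ranking Novak above Ivanov: 29 − 14 = 15.
Novak wins the head-to-head 15–14.

Novak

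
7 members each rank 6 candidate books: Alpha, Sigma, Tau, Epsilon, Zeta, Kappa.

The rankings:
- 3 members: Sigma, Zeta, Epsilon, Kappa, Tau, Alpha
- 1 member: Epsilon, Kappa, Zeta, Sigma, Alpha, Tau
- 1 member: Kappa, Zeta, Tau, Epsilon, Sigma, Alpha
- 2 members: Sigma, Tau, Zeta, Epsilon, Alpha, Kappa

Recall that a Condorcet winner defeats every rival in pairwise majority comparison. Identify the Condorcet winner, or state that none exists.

Sigma

Pairwise majorities:
Alpha vs Sigma: 0 for Alpha, 7 for Sigma — Sigma by 7–0.
Alpha vs Tau: Alpha is ranked higher on 1 ballot, Tau on 6. Tau wins 6–1.
Alpha vs Epsilon: Alpha preferred on 0 ballots; Epsilon wins 7–0.
Alpha vs Zeta: 0 for Alpha, 7 for Zeta — Zeta by 7–0.
Alpha vs Kappa: 2 to 5, Kappa.
Sigma vs Tau: Sigma preferred on 3+1+2 = 6 ballots; Sigma wins 6–1.
Sigma vs Epsilon: 5 to 2, Sigma.
Sigma vs Zeta: Sigma preferred on 3+2 = 5 ballots; Sigma wins 5–2.
Sigma vs Kappa: 5 to 2, Sigma.
Tau vs Epsilon: Tau preferred on 1+2 = 3 ballots; Epsilon wins 4–3.
Tau vs Zeta: Tau is ranked higher on 2 ballots, Zeta on 5. Zeta wins 5–2.
Tau vs Kappa: 2 to 5, Kappa.
Epsilon vs Zeta: 1 for Epsilon, 6 for Zeta — Zeta by 6–1.
Epsilon vs Kappa: Epsilon is ranked higher on 3+1+2 = 6 ballots, Kappa on 1. Epsilon wins 6–1.
Zeta vs Kappa: Zeta is ranked higher on 3+2 = 5 ballots, Kappa on 2. Zeta wins 5–2.
Only Sigma has no losses; Sigma is the Condorcet winner.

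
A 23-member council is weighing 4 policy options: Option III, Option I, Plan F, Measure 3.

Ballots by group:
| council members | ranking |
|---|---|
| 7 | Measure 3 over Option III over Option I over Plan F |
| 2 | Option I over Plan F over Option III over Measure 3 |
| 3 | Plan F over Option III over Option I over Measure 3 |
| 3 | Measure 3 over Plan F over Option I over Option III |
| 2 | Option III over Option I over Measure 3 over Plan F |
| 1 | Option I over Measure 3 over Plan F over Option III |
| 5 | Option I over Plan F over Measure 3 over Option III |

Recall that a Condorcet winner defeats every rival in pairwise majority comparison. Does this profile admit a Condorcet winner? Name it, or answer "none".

Pairwise majorities:
Option III–Option I: Option III 12–11.
Option III vs Plan F: Plan F, 14–9.
Option III–Measure 3: Measure 3 16–7.
Option I–Plan F: Option I 17–6.
Option I vs Measure 3: Option I wins 13–10.
Plan F–Measure 3: Measure 3 13–10.
No option is unbeaten: Option III loses to Plan F; Option I loses to Option III; Plan F loses to Option I; Measure 3 loses to Option I. In particular Option III beats Option I beats Plan F beats Option III is a majority cycle — no Condorcet winner exists.

none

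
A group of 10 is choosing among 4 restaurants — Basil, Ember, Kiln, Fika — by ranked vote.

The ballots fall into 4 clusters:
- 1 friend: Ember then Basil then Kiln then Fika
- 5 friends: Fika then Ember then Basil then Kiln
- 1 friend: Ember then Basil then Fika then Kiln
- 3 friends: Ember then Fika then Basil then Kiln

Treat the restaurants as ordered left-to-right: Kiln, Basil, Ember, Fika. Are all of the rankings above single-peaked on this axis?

yes

Axis positions: Kiln=1, Basil=2, Ember=3, Fika=4.
Cluster 1 (peak Ember at position 3): ranking walks positions 3-2-1-4, expanding outward from the peak — single-peaked.
Cluster 2 (peak Fika at position 4): ranking walks positions 4-3-2-1, expanding outward from the peak — single-peaked.
Cluster 3 (peak Ember at position 3): ranking walks positions 3-2-4-1, expanding outward from the peak — single-peaked.
Cluster 4 (peak Ember at position 3): ranking walks positions 3-4-2-1, expanding outward from the peak — single-peaked.
Every ranking is single-peaked on this axis.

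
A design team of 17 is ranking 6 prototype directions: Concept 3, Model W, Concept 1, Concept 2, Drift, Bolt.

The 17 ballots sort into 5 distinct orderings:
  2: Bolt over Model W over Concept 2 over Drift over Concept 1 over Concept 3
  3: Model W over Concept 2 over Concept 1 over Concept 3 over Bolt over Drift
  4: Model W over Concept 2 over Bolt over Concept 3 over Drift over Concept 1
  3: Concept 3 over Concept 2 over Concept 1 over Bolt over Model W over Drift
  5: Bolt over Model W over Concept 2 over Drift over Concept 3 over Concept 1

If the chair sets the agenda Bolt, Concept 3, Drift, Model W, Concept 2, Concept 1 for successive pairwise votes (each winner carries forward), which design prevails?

Concept 2

Round 1: Bolt vs Concept 3 — 11–6, Bolt advances.
Round 2: Bolt vs Drift — 17–0, Bolt advances.
Round 3: Bolt vs Model W — 10–7, Bolt advances.
Round 4: Bolt vs Concept 2 — 7–10, Concept 2 advances.
Round 5: Concept 2 vs Concept 1 — 17–0, Concept 2 advances.
The agenda winner is Concept 2.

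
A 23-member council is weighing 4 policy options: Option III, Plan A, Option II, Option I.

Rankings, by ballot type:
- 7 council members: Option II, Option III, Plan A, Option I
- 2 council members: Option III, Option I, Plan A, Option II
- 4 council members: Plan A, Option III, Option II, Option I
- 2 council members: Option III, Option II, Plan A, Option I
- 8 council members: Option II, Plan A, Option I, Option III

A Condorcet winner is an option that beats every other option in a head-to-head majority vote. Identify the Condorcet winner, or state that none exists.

Check each pair by majority over 23 ballots:
Option III vs Plan A: Option III preferred on 7+2+2 = 11 ballots; Plan A wins 12–11.
Option III vs Option II: Option III preferred on 2+4+2 = 8 ballots; Option II wins 15–8.
Option III vs Option I: 7+2+4+2 = 15 for Option III, 8 for Option I — Option III by 15–8.
Plan A vs Option II: Plan A preferred on 2+4 = 6 ballots; Option II wins 17–6.
Plan A vs Option I: Plan A is ranked higher on 7+4+2+8 = 21 ballots, Option I on 2. Plan A wins 21–2.
Option II vs Option I: 7+4+2+8 = 21 for Option II, 2 for Option I — Option II by 21–2.
Option II defeats every rival head-to-head and is the Condorcet winner.

Option II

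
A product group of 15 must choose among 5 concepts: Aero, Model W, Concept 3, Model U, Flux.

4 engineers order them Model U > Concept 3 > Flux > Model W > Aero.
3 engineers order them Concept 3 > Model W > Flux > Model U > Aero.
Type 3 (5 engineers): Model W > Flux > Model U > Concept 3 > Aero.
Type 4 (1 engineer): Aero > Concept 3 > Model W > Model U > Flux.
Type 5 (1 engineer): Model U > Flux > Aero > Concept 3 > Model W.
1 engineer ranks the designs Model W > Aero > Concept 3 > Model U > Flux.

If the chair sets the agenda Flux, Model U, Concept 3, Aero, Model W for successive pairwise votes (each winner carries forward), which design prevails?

Round 1: Flux vs Model U — 8–7, Flux advances.
Round 2: Flux vs Concept 3 — 6–9, Concept 3 advances.
Round 3: Concept 3 vs Aero — 12–3, Concept 3 advances.
Round 4: Concept 3 vs Model W — 9–6, Concept 3 advances.
The agenda winner is Concept 3.

Concept 3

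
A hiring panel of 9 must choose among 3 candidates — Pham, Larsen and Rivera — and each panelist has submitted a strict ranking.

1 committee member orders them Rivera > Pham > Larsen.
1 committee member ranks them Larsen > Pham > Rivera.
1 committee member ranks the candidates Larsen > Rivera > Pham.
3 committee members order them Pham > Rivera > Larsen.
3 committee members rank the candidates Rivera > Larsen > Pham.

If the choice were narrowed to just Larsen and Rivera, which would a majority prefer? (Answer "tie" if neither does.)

Ballots ranking Larsen above Rivera: 1 + 1 = 2.
Ballots ranking Rivera above Larsen: 9 − 2 = 7.
Rivera wins the head-to-head 7–2.

Rivera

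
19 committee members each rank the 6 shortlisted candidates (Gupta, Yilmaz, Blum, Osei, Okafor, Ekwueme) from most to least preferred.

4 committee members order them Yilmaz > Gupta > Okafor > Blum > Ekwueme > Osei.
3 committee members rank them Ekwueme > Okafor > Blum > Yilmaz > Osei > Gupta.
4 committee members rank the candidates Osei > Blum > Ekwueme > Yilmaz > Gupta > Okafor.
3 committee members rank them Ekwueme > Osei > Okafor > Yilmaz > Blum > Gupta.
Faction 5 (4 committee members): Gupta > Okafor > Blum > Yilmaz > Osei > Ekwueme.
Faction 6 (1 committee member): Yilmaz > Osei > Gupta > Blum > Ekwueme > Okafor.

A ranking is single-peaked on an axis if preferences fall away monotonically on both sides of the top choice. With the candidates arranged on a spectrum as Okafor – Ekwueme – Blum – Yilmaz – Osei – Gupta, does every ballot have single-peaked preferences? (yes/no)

Axis positions: Okafor=1, Ekwueme=2, Blum=3, Yilmaz=4, Osei=5, Gupta=6.
Faction 1: ranking walks positions 4-6-1-3-2-5; Gupta is ranked above Osei even though Osei lies between Gupta and the peak Yilmaz on the axis — preferences dip and rise again. Not single-peaked.
Faction 2 (peak Ekwueme at position 2): ranking walks positions 2-1-3-4-5-6, expanding outward from the peak — single-peaked.
Faction 3: ranking walks positions 5-3-2-4-6-1; Blum is ranked above Yilmaz even though Yilmaz lies between Blum and the peak Osei on the axis — preferences dip and rise again. Not single-peaked.
Faction 4: ranking walks positions 2-5-1-4-3-6; Osei is ranked above Blum even though Blum lies between Osei and the peak Ekwueme on the axis — preferences dip and rise again. Not single-peaked.
Faction 5: ranking walks positions 6-1-3-4-5-2; Okafor is ranked above Osei even though Osei lies between Okafor and the peak Gupta on the axis — preferences dip and rise again. Not single-peaked.
Faction 6 (peak Yilmaz at position 4): ranking walks positions 4-5-6-3-2-1, expanding outward from the peak — single-peaked.
Faction 1 violates single-peakedness, so the profile is not single-peaked on this axis.

no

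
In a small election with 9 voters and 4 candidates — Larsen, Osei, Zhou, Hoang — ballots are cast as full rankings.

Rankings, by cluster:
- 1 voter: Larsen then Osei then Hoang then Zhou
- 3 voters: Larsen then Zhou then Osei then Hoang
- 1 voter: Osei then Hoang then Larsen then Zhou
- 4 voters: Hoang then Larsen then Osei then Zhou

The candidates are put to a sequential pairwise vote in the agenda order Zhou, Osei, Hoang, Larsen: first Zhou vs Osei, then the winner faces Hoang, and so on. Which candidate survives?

Larsen

Round 1: Zhou vs Osei — 3–6, Osei advances.
Round 2: Osei vs Hoang — 5–4, Osei advances.
Round 3: Osei vs Larsen — 1–8, Larsen advances.
The agenda winner is Larsen.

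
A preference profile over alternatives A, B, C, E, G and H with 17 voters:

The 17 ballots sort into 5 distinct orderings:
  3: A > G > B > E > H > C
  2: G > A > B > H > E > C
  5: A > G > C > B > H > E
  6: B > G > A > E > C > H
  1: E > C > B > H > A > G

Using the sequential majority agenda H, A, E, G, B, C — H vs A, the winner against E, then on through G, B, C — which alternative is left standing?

Round 1: H vs A — 1–16, A advances.
Round 2: A vs E — 16–1, A advances.
Round 3: A vs G — 9–8, A advances.
Round 4: A vs B — 10–7, A advances.
Round 5: A vs C — 16–1, A advances.
A survives the agenda.

A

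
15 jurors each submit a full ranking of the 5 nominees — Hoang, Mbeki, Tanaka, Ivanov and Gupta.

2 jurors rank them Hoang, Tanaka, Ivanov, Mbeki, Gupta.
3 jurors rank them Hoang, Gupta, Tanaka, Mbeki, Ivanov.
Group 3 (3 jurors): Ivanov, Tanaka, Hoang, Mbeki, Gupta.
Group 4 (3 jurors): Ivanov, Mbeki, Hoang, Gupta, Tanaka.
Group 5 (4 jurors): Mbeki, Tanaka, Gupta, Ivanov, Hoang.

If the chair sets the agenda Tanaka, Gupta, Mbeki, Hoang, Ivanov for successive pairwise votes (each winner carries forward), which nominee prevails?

Round 1: Tanaka vs Gupta — 9–6, Tanaka advances.
Round 2: Tanaka vs Mbeki — 8–7, Tanaka advances.
Round 3: Tanaka vs Hoang — 7–8, Hoang advances.
Round 4: Hoang vs Ivanov — 5–10, Ivanov advances.
Ivanov survives the agenda.

Ivanov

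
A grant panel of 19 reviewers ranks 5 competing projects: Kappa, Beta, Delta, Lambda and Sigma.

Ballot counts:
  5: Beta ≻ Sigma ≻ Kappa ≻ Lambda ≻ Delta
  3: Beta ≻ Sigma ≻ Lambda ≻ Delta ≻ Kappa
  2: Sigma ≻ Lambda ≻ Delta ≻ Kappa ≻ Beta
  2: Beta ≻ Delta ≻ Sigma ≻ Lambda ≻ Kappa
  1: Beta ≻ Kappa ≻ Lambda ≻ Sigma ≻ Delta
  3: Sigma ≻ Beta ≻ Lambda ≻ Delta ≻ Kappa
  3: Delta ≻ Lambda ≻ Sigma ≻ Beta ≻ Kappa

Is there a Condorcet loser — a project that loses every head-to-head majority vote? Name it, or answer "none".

Kappa

Head-to-head results (19 reviewers):
Kappa vs Beta: 2 to 17, Beta.
Kappa vs Delta: Delta wins 13–6.
Kappa vs Lambda: Lambda wins 13–6.
Kappa vs Sigma: Kappa is ranked higher on 1 ballot, Sigma on 18. Sigma wins 18–1.
Beta–Delta: Beta 14–5.
Beta–Lambda: Beta 14–5.
Beta vs Sigma: Beta wins 11–8.
Delta vs Lambda: Delta is ranked higher on 2+3 = 5 ballots, Lambda on 14. Lambda wins 14–5.
Delta vs Sigma: Sigma wins 14–5.
Lambda vs Sigma: 1+3 = 4 for Lambda, 15 for Sigma — Sigma by 15–4.
Kappa loses to every other project — it is the Condorcet loser.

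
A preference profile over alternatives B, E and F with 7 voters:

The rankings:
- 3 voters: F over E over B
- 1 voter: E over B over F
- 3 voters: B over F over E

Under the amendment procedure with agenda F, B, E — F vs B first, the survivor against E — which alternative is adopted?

E

Round 1: F vs B — 3–4, B advances.
Round 2: B vs E — 3–4, E advances.
The agenda winner is E.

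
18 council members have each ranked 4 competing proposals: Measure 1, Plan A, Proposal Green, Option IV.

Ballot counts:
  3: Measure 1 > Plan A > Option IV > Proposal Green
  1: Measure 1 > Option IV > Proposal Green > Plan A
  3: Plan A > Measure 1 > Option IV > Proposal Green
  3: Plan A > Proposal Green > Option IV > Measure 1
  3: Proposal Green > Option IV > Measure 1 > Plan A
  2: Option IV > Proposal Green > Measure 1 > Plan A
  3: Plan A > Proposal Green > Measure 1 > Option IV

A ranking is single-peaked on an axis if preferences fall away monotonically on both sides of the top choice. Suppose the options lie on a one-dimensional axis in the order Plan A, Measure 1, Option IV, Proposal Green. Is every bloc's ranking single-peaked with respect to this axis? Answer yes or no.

Axis positions: Plan A=1, Measure 1=2, Option IV=3, Proposal Green=4.
Bloc 1 (peak Measure 1 at position 2): ranking walks positions 2-1-3-4, expanding outward from the peak — single-peaked.
Bloc 2 (peak Measure 1 at position 2): ranking walks positions 2-3-4-1, expanding outward from the peak — single-peaked.
Bloc 3 (peak Plan A at position 1): ranking walks positions 1-2-3-4, expanding outward from the peak — single-peaked.
Bloc 4: ranking walks positions 1-4-3-2; Proposal Green is ranked above Measure 1 even though Measure 1 lies between Proposal Green and the peak Plan A on the axis — preferences dip and rise again. Not single-peaked.
Bloc 5 (peak Proposal Green at position 4): ranking walks positions 4-3-2-1, expanding outward from the peak — single-peaked.
Bloc 6 (peak Option IV at position 3): ranking walks positions 3-4-2-1, expanding outward from the peak — single-peaked.
Bloc 7: ranking walks positions 1-4-2-3; Proposal Green is ranked above Measure 1 even though Measure 1 lies between Proposal Green and the peak Plan A on the axis — preferences dip and rise again. Not single-peaked.
Bloc 4 violates single-peakedness, so the profile is not single-peaked on this axis.

no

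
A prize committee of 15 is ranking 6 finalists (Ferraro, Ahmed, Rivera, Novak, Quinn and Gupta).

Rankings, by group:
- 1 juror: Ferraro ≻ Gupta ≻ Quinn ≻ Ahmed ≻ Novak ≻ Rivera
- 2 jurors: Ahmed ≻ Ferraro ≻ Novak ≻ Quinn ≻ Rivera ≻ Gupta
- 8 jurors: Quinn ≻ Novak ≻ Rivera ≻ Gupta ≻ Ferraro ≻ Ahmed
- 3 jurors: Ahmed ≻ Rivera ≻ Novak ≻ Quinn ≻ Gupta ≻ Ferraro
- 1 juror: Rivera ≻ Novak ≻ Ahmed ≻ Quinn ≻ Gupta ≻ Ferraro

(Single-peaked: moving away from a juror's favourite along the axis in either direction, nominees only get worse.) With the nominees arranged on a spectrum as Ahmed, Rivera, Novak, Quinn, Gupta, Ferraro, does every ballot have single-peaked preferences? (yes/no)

Axis positions: Ahmed=1, Rivera=2, Novak=3, Quinn=4, Gupta=5, Ferraro=6.
Group 1: ranking walks positions 6-5-4-1-3-2; Ahmed is ranked above Novak even though Novak lies between Ahmed and the peak Ferraro on the axis — preferences dip and rise again. Not single-peaked.
Group 2: ranking walks positions 1-6-3-4-2-5; Ferraro is ranked above Rivera even though Rivera lies between Ferraro and the peak Ahmed on the axis — preferences dip and rise again. Not single-peaked.
Group 3 (peak Quinn at position 4): ranking walks positions 4-3-2-5-6-1, expanding outward from the peak — single-peaked.
Group 4 (peak Ahmed at position 1): ranking walks positions 1-2-3-4-5-6, expanding outward from the peak — single-peaked.
Group 5 (peak Rivera at position 2): ranking walks positions 2-3-1-4-5-6, expanding outward from the peak — single-peaked.
Group 1 violates single-peakedness, so the profile is not single-peaked on this axis.

no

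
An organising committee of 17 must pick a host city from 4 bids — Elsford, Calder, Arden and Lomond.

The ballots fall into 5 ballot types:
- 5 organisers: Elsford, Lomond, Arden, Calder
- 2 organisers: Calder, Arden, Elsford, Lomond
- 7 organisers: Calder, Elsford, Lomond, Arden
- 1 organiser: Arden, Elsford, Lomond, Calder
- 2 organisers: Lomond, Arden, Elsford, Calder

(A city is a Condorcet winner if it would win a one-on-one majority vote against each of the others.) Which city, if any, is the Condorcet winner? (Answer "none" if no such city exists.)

Calder

Pairwise majorities:
Elsford vs Calder: Elsford preferred on 5+1+2 = 8 ballots; Calder wins 9–8.
Elsford vs Arden: 5+7 = 12 for Elsford, 5 for Arden — Elsford by 12–5.
Elsford vs Lomond: 15 to 2, Elsford.
Calder vs Arden: 2+7 = 9 for Calder, 8 for Arden — Calder by 9–8.
Calder vs Lomond: Calder is ranked higher on 2+7 = 9 ballots, Lomond on 8. Calder wins 9–8.
Arden vs Lomond: 2+1 = 3 for Arden, 14 for Lomond — Lomond by 14–3.
Calder wins every pairwise contest, so Calder is the Condorcet winner.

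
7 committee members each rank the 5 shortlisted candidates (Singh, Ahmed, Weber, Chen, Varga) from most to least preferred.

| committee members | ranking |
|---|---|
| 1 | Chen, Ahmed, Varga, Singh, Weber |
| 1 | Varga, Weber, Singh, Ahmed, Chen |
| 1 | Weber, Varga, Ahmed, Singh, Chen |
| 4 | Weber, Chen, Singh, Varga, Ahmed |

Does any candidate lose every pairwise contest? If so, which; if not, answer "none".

Ahmed

Pairwise majorities:
Singh vs Ahmed: 5 to 2, Singh.
Singh vs Weber: Weber, 6–1.
Singh vs Chen: 2 to 5, Chen.
Singh–Varga: Singh 4–3.
Ahmed vs Weber: Weber, 6–1.
Ahmed vs Chen: Chen wins 5–2.
Ahmed vs Varga: Ahmed preferred on 1 ballot; Varga wins 6–1.
Weber vs Chen: Weber preferred on 1+1+4 = 6 ballots; Weber wins 6–1.
Weber–Varga: Weber 5–2.
Chen vs Varga: Chen is ranked higher on 1+4 = 5 ballots, Varga on 2. Chen wins 5–2.
Only Ahmed has no wins; Ahmed is the Condorcet loser.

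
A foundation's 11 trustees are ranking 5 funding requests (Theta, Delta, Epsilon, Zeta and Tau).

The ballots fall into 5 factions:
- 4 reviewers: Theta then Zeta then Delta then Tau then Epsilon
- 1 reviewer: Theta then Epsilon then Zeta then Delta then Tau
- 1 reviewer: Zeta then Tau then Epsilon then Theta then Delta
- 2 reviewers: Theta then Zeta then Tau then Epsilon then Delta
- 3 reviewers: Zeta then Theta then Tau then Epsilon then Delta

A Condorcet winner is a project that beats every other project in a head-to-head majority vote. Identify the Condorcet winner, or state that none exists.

Theta

Pairwise majorities:
Theta vs Delta: Theta preferred on 4+1+1+2+3 = 11 ballots; Theta wins 11–0.
Theta vs Epsilon: Theta is ranked higher on 4+1+2+3 = 10 ballots, Epsilon on 1. Theta wins 10–1.
Theta vs Zeta: 4+1+2 = 7 for Theta, 4 for Zeta — Theta by 7–4.
Theta vs Tau: Theta is ranked higher on 4+1+2+3 = 10 ballots, Tau on 1. Theta wins 10–1.
Delta vs Epsilon: 4 for Delta, 7 for Epsilon — Epsilon by 7–4.
Delta vs Zeta: Delta preferred on 0 ballots; Zeta wins 11–0.
Delta vs Tau: 4+1 = 5 for Delta, 6 for Tau — Tau by 6–5.
Epsilon vs Zeta: Epsilon preferred on 1 ballot; Zeta wins 10–1.
Epsilon vs Tau: Epsilon is ranked higher on 1 ballot, Tau on 10. Tau wins 10–1.
Zeta vs Tau: Zeta preferred on 4+1+1+2+3 = 11 ballots; Zeta wins 11–0.
Only Theta has no losses; Theta is the Condorcet winner.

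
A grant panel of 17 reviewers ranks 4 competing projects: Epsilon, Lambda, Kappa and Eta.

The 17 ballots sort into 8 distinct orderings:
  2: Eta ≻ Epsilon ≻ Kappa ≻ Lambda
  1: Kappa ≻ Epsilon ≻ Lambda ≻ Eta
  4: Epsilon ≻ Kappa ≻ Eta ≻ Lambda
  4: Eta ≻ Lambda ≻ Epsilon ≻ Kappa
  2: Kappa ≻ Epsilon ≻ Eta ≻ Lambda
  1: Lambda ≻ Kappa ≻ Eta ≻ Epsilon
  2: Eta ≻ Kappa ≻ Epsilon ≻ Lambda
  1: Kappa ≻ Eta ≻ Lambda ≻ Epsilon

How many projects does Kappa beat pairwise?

2

Kappa against each rival (17 reviewers):
Kappa vs Epsilon: Epsilon wins 10–7.
Kappa vs Lambda: Kappa is ranked higher on 2+1+4+2+2+1 = 12 ballots, Lambda on 5. Kappa wins 12–5.
Kappa vs Eta: 9 to 8, Kappa.
Kappa beats Lambda, Eta; loses to Epsilon — 2 pairwise wins.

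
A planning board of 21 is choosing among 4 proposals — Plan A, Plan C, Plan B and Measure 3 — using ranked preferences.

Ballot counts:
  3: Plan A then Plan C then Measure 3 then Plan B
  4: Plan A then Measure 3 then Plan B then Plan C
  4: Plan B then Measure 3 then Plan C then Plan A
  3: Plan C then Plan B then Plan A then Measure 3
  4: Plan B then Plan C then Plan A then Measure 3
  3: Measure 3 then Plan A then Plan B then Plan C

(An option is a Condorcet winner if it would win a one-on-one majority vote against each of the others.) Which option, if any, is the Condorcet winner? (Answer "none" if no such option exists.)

Plan B

Check each pair by majority over 21 ballots:
Plan A vs Plan C: Plan C wins 11–10.
Plan A vs Plan B: Plan B, 11–10.
Plan A–Measure 3: Plan A 14–7.
Plan C–Plan B: Plan B 15–6.
Plan C–Measure 3: Measure 3 11–10.
Plan B vs Measure 3: 4+3+4 = 11 for Plan B, 10 for Measure 3 — Plan B by 11–10.
Only Plan B has no losses; Plan B is the Condorcet winner.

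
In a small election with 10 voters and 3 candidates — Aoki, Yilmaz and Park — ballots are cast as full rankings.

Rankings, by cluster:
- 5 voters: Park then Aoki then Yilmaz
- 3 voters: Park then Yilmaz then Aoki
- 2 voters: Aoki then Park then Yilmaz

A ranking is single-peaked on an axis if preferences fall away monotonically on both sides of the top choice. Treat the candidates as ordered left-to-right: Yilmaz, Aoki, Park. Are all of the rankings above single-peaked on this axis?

Axis positions: Yilmaz=1, Aoki=2, Park=3.
Cluster 1 (peak Park at position 3): ranking walks positions 3-2-1, expanding outward from the peak — single-peaked.
Cluster 2: ranking walks positions 3-1-2; Yilmaz is ranked above Aoki even though Aoki lies between Yilmaz and the peak Park on the axis — preferences dip and rise again. Not single-peaked.
Cluster 3 (peak Aoki at position 2): ranking walks positions 2-3-1, expanding outward from the peak — single-peaked.
Cluster 2 violates single-peakedness, so the profile is not single-peaked on this axis.

no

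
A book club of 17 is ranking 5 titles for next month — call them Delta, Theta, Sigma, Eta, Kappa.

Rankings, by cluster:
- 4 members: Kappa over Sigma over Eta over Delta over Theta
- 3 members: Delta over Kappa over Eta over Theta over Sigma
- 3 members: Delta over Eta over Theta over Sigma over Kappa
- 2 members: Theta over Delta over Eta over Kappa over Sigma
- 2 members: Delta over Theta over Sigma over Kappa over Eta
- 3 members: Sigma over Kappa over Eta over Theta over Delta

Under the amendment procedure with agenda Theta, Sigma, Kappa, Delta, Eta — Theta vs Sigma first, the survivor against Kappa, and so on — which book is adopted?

Delta

Round 1: Theta vs Sigma — 10–7, Theta advances.
Round 2: Theta vs Kappa — 7–10, Kappa advances.
Round 3: Kappa vs Delta — 7–10, Delta advances.
Round 4: Delta vs Eta — 10–7, Delta advances.
The agenda winner is Delta.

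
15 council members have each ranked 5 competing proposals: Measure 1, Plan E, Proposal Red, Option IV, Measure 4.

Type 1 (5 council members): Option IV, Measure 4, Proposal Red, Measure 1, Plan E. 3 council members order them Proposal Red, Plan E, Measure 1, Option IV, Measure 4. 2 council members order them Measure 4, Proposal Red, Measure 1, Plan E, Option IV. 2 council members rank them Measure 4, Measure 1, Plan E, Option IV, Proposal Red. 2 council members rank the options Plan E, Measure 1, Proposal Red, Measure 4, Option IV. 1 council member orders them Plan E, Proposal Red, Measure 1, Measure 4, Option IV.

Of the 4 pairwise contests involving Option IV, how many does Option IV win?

Option IV against each rival (15 council members):
Option IV vs Measure 1: Measure 1 wins 10–5.
Option IV vs Plan E: Option IV preferred on 5 ballots; Plan E wins 10–5.
Option IV vs Proposal Red: 7 to 8, Proposal Red.
Option IV vs Measure 4: 5+3 = 8 for Option IV, 7 for Measure 4 — Option IV by 8–7.
Option IV beats Measure 4; loses to Measure 1, Plan E, Proposal Red — 1 pairwise win.

1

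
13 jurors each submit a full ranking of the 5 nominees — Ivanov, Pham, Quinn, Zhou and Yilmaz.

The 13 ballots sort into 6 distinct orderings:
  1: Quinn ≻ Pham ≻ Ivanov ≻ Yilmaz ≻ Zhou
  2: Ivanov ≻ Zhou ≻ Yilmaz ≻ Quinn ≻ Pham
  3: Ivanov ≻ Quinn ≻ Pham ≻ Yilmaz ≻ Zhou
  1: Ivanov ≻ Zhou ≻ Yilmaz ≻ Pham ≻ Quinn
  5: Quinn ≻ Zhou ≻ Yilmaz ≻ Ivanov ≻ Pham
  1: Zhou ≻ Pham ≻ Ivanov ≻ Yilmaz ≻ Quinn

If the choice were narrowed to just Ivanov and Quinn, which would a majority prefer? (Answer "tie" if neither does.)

Ivanov

Ballots ranking Ivanov above Quinn: 2 + 3 + 1 + 1 = 7.
Ballots ranking Quinn above Ivanov: 13 − 7 = 6.
Ivanov wins the head-to-head 7–6.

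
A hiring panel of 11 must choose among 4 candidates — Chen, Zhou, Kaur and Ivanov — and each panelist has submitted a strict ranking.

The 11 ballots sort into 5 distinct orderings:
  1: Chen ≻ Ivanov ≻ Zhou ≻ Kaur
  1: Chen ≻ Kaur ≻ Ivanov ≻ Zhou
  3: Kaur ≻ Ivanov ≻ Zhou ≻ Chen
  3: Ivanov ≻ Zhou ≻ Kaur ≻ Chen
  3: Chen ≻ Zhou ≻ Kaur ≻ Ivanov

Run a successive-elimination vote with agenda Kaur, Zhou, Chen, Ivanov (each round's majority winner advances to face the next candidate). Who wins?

Round 1: Kaur vs Zhou — 4–7, Zhou advances.
Round 2: Zhou vs Chen — 6–5, Zhou advances.
Round 3: Zhou vs Ivanov — 3–8, Ivanov advances.
Ivanov survives the agenda.

Ivanov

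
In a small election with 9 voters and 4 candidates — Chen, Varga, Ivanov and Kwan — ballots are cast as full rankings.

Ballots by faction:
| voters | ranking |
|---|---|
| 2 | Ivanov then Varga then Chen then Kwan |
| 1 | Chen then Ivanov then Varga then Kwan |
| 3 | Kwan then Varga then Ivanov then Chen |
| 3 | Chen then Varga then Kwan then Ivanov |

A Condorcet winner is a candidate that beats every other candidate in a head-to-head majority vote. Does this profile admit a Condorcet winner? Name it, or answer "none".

Head-to-head results (9 voters):
Chen vs Varga: Chen preferred on 1+3 = 4 ballots; Varga wins 5–4.
Chen vs Ivanov: Ivanov, 5–4.
Chen vs Kwan: Chen preferred on 2+1+3 = 6 ballots; Chen wins 6–3.
Varga vs Ivanov: Varga is ranked higher on 3+3 = 6 ballots, Ivanov on 3. Varga wins 6–3.
Varga–Kwan: Varga 6–3.
Ivanov vs Kwan: Kwan wins 6–3.
Varga beats each of Chen, Ivanov, Kwan — Varga is the Condorcet winner.

Varga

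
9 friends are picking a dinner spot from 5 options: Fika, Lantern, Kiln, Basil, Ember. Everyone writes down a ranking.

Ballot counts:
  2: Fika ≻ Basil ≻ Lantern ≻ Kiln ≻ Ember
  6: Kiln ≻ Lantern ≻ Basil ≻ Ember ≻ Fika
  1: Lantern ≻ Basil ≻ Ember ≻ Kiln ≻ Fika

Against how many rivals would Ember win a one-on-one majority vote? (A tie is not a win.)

Ember against each rival (9 friends):
Ember vs Fika: Ember preferred on 6+1 = 7 ballots; Ember wins 7–2.
Ember vs Lantern: Lantern wins 9–0.
Ember vs Kiln: Kiln wins 8–1.
Ember vs Basil: Basil wins 9–0.
Ember beats Fika; loses to Lantern, Kiln, Basil — 1 pairwise win.

1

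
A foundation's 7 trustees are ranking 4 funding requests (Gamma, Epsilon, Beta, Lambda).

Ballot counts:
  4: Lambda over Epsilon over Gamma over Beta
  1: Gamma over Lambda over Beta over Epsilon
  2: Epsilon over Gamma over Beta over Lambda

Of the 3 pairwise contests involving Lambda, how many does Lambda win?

3

Lambda against each rival (7 reviewers):
Lambda vs Gamma: Lambda is ranked higher on 4 ballots, Gamma on 3. Lambda wins 4–3.
Lambda vs Epsilon: Lambda, 5–2.
Lambda vs Beta: 4+1 = 5 for Lambda, 2 for Beta — Lambda by 5–2.
Lambda beats Gamma, Epsilon, Beta — 3 pairwise wins.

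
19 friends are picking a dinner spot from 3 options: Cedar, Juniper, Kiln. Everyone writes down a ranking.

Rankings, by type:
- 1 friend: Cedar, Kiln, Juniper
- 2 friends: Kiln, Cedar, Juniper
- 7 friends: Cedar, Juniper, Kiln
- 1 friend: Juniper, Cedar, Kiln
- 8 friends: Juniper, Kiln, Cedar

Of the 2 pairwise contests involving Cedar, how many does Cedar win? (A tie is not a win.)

1

Cedar against each rival (19 friends):
Cedar vs Juniper: Cedar is ranked higher on 1+2+7 = 10 ballots, Juniper on 9. Cedar wins 10–9.
Cedar vs Kiln: 9 to 10, Kiln.
Cedar beats Juniper; loses to Kiln — 1 pairwise win.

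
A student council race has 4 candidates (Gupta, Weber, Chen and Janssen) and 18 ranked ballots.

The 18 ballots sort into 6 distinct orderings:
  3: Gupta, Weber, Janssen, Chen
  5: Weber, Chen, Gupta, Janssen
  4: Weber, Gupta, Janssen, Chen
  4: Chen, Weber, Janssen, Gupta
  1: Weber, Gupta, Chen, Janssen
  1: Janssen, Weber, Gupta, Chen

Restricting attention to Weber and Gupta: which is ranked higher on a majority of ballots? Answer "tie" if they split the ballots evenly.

Weber

Ballots ranking Weber above Gupta: 5 + 4 + 4 + 1 + 1 = 15.
Ballots ranking Gupta above Weber: 18 − 15 = 3.
Weber wins the head-to-head 15–3.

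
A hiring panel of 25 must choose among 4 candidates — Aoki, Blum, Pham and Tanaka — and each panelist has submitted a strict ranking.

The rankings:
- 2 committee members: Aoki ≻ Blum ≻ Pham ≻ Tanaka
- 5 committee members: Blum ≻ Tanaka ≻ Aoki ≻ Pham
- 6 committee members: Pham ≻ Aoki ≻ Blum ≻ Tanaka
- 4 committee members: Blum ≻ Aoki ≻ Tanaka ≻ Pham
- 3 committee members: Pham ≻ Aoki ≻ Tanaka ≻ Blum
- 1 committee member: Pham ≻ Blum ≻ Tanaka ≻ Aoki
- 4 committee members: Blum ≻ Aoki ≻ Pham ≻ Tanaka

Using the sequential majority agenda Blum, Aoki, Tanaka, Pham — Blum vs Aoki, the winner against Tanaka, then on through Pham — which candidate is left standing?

Round 1: Blum vs Aoki — 14–11, Blum advances.
Round 2: Blum vs Tanaka — 22–3, Blum advances.
Round 3: Blum vs Pham — 15–10, Blum advances.
Blum survives the agenda.

Blum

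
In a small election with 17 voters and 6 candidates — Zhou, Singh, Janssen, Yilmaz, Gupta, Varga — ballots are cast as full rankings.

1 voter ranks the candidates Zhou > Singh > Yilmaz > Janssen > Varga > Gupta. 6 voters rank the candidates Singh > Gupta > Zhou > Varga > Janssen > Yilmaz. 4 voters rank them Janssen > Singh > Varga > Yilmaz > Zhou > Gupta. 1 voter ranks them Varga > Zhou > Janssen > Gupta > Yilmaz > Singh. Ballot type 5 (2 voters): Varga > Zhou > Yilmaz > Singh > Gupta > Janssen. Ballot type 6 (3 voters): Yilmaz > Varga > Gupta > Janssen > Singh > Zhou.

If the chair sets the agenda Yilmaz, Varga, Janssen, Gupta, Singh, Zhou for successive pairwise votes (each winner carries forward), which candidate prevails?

Round 1: Yilmaz vs Varga — 4–13, Varga advances.
Round 2: Varga vs Janssen — 12–5, Varga advances.
Round 3: Varga vs Gupta — 11–6, Varga advances.
Round 4: Varga vs Singh — 6–11, Singh advances.
Round 5: Singh vs Zhou — 13–4, Singh advances.
The agenda winner is Singh.

Singh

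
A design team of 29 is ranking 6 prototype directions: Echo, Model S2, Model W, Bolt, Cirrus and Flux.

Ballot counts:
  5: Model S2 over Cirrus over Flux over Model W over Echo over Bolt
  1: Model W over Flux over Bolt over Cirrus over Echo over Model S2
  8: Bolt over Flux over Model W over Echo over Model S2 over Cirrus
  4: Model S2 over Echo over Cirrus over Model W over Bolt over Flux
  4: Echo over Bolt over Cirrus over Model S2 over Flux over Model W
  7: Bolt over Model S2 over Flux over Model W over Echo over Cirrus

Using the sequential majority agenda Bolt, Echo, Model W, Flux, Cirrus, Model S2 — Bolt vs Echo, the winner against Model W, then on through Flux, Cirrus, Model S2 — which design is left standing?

Round 1: Bolt vs Echo — 16–13, Bolt advances.
Round 2: Bolt vs Model W — 19–10, Bolt advances.
Round 3: Bolt vs Flux — 23–6, Bolt advances.
Round 4: Bolt vs Cirrus — 20–9, Bolt advances.
Round 5: Bolt vs Model S2 — 20–9, Bolt advances.
Bolt survives the agenda.

Bolt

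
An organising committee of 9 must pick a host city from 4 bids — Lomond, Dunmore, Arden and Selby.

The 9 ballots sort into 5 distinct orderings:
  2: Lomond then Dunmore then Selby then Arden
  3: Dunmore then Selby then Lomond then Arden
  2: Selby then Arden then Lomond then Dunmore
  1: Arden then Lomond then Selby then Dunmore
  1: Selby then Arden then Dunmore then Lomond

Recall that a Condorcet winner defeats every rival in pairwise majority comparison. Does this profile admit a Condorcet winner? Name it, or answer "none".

Pairwise majorities:
Lomond vs Dunmore: Lomond, 5–4.
Lomond vs Arden: Lomond preferred on 2+3 = 5 ballots; Lomond wins 5–4.
Lomond vs Selby: Selby wins 6–3.
Dunmore vs Arden: Dunmore wins 5–4.
Dunmore vs Selby: Dunmore, 5–4.
Arden vs Selby: 1 to 8, Selby.
Every city loses at least once (Lomond loses to Selby; Dunmore loses to Lomond; Arden loses to Lomond; Selby loses to Dunmore). The majority relation contains the cycle Lomond > Dunmore > Selby > Lomond, so there is no Condorcet winner.

none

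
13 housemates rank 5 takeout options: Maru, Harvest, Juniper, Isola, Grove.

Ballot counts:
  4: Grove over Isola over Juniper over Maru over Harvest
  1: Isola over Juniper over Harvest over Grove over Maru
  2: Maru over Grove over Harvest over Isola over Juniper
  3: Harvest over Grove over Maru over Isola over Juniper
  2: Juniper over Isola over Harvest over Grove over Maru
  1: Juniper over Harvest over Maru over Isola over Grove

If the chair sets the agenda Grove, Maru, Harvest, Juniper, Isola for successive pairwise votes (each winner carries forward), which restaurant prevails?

Isola

Round 1: Grove vs Maru — 10–3, Grove advances.
Round 2: Grove vs Harvest — 6–7, Harvest advances.
Round 3: Harvest vs Juniper — 5–8, Juniper advances.
Round 4: Juniper vs Isola — 3–10, Isola advances.
Isola survives the agenda.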